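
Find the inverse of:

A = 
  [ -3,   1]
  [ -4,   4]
det(A) = (-3)(4) - (1)(-4) = -8
For a 2×2 matrix, A⁻¹ = (1/det(A)) · [[d, -b], [-c, a]]
    = (-1/8) · [[4, -1], [4, -3]]

A⁻¹ = 
  [-1/2,  1/8]
  [-1/2,  3/8]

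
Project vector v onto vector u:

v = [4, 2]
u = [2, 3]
v·u = (4)(2) + (2)(3) = 14
u·u = (2)² + (3)² = 13
proj_u(v) = (v·u / u·u) × u = (14/13) × u

proj_u(v) = [28/13, 42/13]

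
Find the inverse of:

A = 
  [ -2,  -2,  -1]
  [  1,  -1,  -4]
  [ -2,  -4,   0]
det(A) = (-2)·((-1)(0) - (-4)(-4)) - (-2)·((1)(0) - (-4)(-2)) + (-1)·((1)(-4) - (-1)(-2))
  = (-2)(-16) - (-2)(-8) + (-1)(-6)
  = 22
det(A) = 22 ≠ 0, so A is invertible.

Cofactors Cᵢⱼ = (-1)ⁱ⁺ʲ·Mᵢⱼ:
C = 
  [-16,   8,  -6]
  [  4,  -2,  -4]
  [  7,  -9,   4]

adj(A) = Cᵀ:
adj(A) = 
  [-16,   4,   7]
  [  8,  -2,  -9]
  [ -6,  -4,   4]

A⁻¹ = (1/22) · adj(A):
A⁻¹ = 
  [-8/11,  2/11,  7/22]
  [ 4/11, -1/11, -9/22]
  [-3/11, -2/11,  2/11]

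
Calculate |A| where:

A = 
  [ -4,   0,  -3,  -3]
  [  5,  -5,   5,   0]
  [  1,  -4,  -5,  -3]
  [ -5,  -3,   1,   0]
-750

Cofactor expansion along row 1: det(A) = a₁₁M₁₁ - a₁₂M₁₂ + a₁₃M₁₃ - a₁₄M₁₄

M₁₁ = det[[-5, 5, 0]; [-4, -5, -3]; [-3, 1, 0]]
  = (-5)·((-5)(0) - (-3)(1)) - (5)·((-4)(0) - (-3)(-3)) + (0)·((-4)(1) - (-5)(-3))
  = (-5)(3) - (5)(-9) + (0)(-19)
  = 30
M₁₂ = det[[5, 5, 0]; [1, -5, -3]; [-5, 1, 0]]
  = (5)·((-5)(0) - (-3)(1)) - (5)·((1)(0) - (-3)(-5)) + (0)·((1)(1) - (-5)(-5))
  = (5)(3) - (5)(-15) + (0)(-24)
  = 90
M₁₃ = det[[5, -5, 0]; [1, -4, -3]; [-5, -3, 0]]
  = (5)·((-4)(0) - (-3)(-3)) - (-5)·((1)(0) - (-3)(-5)) + (0)·((1)(-3) - (-4)(-5))
  = (5)(-9) - (-5)(-15) + (0)(-23)
  = -120
M₁₄ = det[[5, -5, 5]; [1, -4, -5]; [-5, -3, 1]]
  = (5)·((-4)(1) - (-5)(-3)) - (-5)·((1)(1) - (-5)(-5)) + (5)·((1)(-3) - (-4)(-5))
  = (5)(-19) - (-5)(-24) + (5)(-23)
  = -330

det(A) = (-4)(30) - (0)(90) + (-3)(-120) - (-3)(-330) = -750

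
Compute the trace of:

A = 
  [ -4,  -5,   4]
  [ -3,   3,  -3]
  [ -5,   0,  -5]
-6

tr(A) = -4 + 3 + -5 = -6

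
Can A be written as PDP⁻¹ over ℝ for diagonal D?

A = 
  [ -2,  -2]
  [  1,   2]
Yes

tr(A) = 0, det(A) = -2
Characteristic polynomial: λ² - tr(A)λ + det(A) = λ² - 2
λ² - 2 = 0  ⇒  λ = (0 ± √((0)² - 4·(-2)))/2 = (0 ± √(8))/2
  = √2,  -√2
Eigenvalues: √2, -√2  (≈ 1.414, -1.414)
The two irrational eigenvalues are distinct (simple), so each has alg. mult. = geom. mult. = 1.
Sum of geometric multiplicities equals n, so A has n independent eigenvectors.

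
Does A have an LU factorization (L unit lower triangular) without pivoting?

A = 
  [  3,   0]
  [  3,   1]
Yes.
A[1,1] = 3 ≠ 0, so Gaussian elimination proceeds without a row swap: multiplier ℓ₂₁ = (3)/(3) = 1, and U[2,2] = 1 - (1)(0) = 1.
L = 
  [  1,   0]
  [  1,   1]
U = 
  [  3,   0]
  [  0,   1]
Check row 2 of LU: [(1)(3), (1)(0) + 1] = [3, 1] = row 2 of A ✓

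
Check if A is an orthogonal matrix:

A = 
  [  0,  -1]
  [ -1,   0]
Yes

AᵀA = 
  [  1,   0]
  [  0,   1]
= I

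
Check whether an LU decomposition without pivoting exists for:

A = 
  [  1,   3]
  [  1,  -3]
Yes.
A[1,1] = 1 ≠ 0, so Gaussian elimination proceeds without a row swap: multiplier ℓ₂₁ = (1)/(1) = 1, and U[2,2] = -3 - (1)(3) = -6.
L = 
  [  1,   0]
  [  1,   1]
U = 
  [  1,   3]
  [  0,  -6]
Check row 2 of LU: [(1)(1), (1)(3) + (-6)] = [1, -3] = row 2 of A ✓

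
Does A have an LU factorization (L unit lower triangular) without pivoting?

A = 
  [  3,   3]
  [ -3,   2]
Yes.
A[1,1] = 3 ≠ 0, so Gaussian elimination proceeds without a row swap: multiplier ℓ₂₁ = (-3)/(3) = -1, and U[2,2] = 2 - (-1)(3) = 5.
L = 
  [  1,   0]
  [ -1,   1]
U = 
  [  3,   3]
  [  0,   5]
Check row 2 of LU: [(-1)(3), (-1)(3) + 5] = [-3, 2] = row 2 of A ✓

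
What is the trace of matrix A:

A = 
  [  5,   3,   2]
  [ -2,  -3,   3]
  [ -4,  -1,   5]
7

tr(A) = 5 + -3 + 5 = 7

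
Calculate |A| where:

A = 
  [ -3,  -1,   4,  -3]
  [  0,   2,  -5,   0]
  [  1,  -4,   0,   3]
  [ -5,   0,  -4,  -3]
36

Cofactor expansion along row 1: det(A) = a₁₁M₁₁ - a₁₂M₁₂ + a₁₃M₁₃ - a₁₄M₁₄

M₁₁ = det[[2, -5, 0]; [-4, 0, 3]; [0, -4, -3]]
  = (2)·((0)(-3) - (3)(-4)) - (-5)·((-4)(-3) - (3)(0)) + (0)·((-4)(-4) - (0)(0))
  = (2)(12) - (-5)(12) + (0)(16)
  = 84
M₁₂ = det[[0, -5, 0]; [1, 0, 3]; [-5, -4, -3]]
  = (0)·((0)(-3) - (3)(-4)) - (-5)·((1)(-3) - (3)(-5)) + (0)·((1)(-4) - (0)(-5))
  = (0)(12) - (-5)(12) + (0)(-4)
  = 60
M₁₃ = det[[0, 2, 0]; [1, -4, 3]; [-5, 0, -3]]
  = (0)·((-4)(-3) - (3)(0)) - (2)·((1)(-3) - (3)(-5)) + (0)·((1)(0) - (-4)(-5))
  = (0)(12) - (2)(12) + (0)(-20)
  = -24
M₁₄ = det[[0, 2, -5]; [1, -4, 0]; [-5, 0, -4]]
  = (0)·((-4)(-4) - (0)(0)) - (2)·((1)(-4) - (0)(-5)) + (-5)·((1)(0) - (-4)(-5))
  = (0)(16) - (2)(-4) + (-5)(-20)
  = 108

det(A) = (-3)(84) - (-1)(60) + (4)(-24) - (-3)(108) = 36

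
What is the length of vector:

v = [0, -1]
1

||v||₂ = √((0)² + (-1)²) = √1 = 1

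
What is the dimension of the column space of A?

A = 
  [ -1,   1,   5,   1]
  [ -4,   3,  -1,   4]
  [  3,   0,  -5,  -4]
dim(Col(A)) = 3

Row reduce:
R2 → R2 - (4)·R1
R3 → R3 + (3)·R1
R3 → R3 + (3)·R2
REF = 
  [ -1,   1,   5,   1]
  [  0,  -1, -21,   0]
  [  0,   0, -53,  -1]
Pivot columns: 1, 2, 3 → 3 pivots.
dim(Col(A)) = number of pivot columns = 3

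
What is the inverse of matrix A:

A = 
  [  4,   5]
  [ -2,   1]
det(A) = (4)(1) - (5)(-2) = 14
For a 2×2 matrix, A⁻¹ = (1/det(A)) · [[d, -b], [-c, a]]
    = (1/14) · [[1, -5], [2, 4]]

A⁻¹ = 
  [ 1/14, -5/14]
  [  1/7,   2/7]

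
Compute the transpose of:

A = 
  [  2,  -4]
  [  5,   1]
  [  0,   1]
Aᵀ = 
  [  2,   5,   0]
  [ -4,   1,   1]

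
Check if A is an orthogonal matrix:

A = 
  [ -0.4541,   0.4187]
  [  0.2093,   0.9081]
No

AᵀA = 
  [  0.2500,  -0.0001]
  [ -0.0001,   1]
≠ I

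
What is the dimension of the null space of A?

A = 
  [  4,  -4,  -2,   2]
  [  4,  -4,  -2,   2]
nullity(A) = 3

Row reduce:
R2 → R2 - (1)·R1
REF = 
  [  4,  -4,  -2,   2]
  [  0,   0,   0,   0]
Pivot columns: 1 → 1 pivot.
rank(A) = 1, so nullity(A) = 4 - 1 = 3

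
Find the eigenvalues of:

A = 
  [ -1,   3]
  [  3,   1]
tr(A) = 0, det(A) = -10
Characteristic polynomial: λ² - tr(A)λ + det(A) = λ² - 10
λ² - 10 = 0  ⇒  λ = (0 ± √((0)² - 4·(-10)))/2 = (0 ± √(40))/2
  = √10,  -√10

λ = √10, -√10  (≈ 3.162, -3.162)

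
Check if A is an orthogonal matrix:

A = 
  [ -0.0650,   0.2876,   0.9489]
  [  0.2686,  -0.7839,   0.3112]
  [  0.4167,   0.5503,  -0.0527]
No

AᵀA = 
  [  0.2500,   0.0001,  -0.0001]
  [  0.0001,   1,   0]
  [ -0.0001,   0,   1]
≠ I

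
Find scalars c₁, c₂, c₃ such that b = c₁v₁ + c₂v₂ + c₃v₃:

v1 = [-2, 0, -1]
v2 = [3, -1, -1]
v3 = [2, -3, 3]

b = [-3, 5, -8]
c1 = 1, c2 = 1, c3 = -2

b = 1·v1 + 1·v2 + -2·v3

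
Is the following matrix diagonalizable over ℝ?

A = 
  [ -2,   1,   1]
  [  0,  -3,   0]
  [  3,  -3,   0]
No

Characteristic polynomial: det(λI - A) = λ³ + 5λ² + 3λ - 9
Testing integer divisors of the constant term: p(1) = 0, so (λ - 1) is a factor:
p(λ) = (λ - 1)(λ² + 6λ + 9)
λ² + 6λ + 9 = (λ + 3)²
Eigenvalues: 1, -3, -3
λ=-3: alg. mult. = 2, geom. mult. = 3 - rank(A - (-3)I) = 3 - 2 = 1
λ=1: alg. mult. = 1, geom. mult. = 3 - rank(A - (1)I) = 3 - 2 = 1
Sum of geometric multiplicities = 2 < n = 3, so there aren't enough independent eigenvectors.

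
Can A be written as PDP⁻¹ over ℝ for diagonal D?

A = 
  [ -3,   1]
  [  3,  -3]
Yes

tr(A) = -6, det(A) = 6
Characteristic polynomial: λ² - tr(A)λ + det(A) = λ² + 6λ + 6
λ² + 6λ + 6 = 0  ⇒  λ = (-6 ± √((6)² - 4·(6)))/2 = (-6 ± √(12))/2
  = -3 + √3,  -3 - √3
Eigenvalues: -3 + √3, -3 - √3  (≈ -1.268, -4.732)
The two irrational eigenvalues are distinct (simple), so each has alg. mult. = geom. mult. = 1.
Sum of geometric multiplicities equals n, so A has n independent eigenvectors.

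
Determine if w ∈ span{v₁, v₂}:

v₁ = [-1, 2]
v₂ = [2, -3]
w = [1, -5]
Yes

Form the augmented matrix and row-reduce:
[v₁|v₂|w] = 
  [ -1,   2,   1]
  [  2,  -3,  -5]
R2 → R2 + (2)·R1
REF = 
  [ -1,   2,   1]
  [  0,   1,  -3]

No row of the form [0 0 | nonzero], so the system is consistent. Back-substitution gives c₁ = -7, c₂ = -3: w = (-7)·v₁ + (-3)·v₂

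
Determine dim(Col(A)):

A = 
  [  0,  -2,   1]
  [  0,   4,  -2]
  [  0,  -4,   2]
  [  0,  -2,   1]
dim(Col(A)) = 1

Row reduce:
R2 → R2 + (2)·R1
R3 → R3 - (2)·R1
R4 → R4 - (1)·R1
REF = 
  [  0,  -2,   1]
  [  0,   0,   0]
  [  0,   0,   0]
  [  0,   0,   0]
Pivot columns: 2 → 1 pivot.
dim(Col(A)) = number of pivot columns = 1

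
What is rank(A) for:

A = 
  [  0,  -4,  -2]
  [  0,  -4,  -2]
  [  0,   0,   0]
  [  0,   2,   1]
rank(A) = 1

Row reduce:
R2 → R2 - (1)·R1
R4 → R4 + (1/2)·R1
REF = 
  [  0,  -4,  -2]
  [  0,   0,   0]
  [  0,   0,   0]
  [  0,   0,   0]
Pivot columns: 2 → 1 pivot.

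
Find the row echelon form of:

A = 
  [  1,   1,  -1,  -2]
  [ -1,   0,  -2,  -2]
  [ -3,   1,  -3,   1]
Row operations:
R2 → R2 + (1)·R1
R3 → R3 + (3)·R1
R3 → R3 - (4)·R2

Resulting echelon form:
REF = 
  [  1,   1,  -1,  -2]
  [  0,   1,  -3,  -4]
  [  0,   0,   6,  11]

Rank = 3 (number of non-zero pivot rows).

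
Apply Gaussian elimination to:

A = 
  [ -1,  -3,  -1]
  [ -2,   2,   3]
Row operations:
R2 → R2 - (2)·R1

Resulting echelon form:
REF = 
  [ -1,  -3,  -1]
  [  0,   8,   5]

Rank = 2 (number of non-zero pivot rows).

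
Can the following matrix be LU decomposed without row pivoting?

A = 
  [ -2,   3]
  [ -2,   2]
Yes.
A[1,1] = -2 ≠ 0, so Gaussian elimination proceeds without a row swap: multiplier ℓ₂₁ = (-2)/(-2) = 1, and U[2,2] = 2 - (1)(3) = -1.
L = 
  [  1,   0]
  [  1,   1]
U = 
  [ -2,   3]
  [  0,  -1]
Check row 2 of LU: [(1)(-2), (1)(3) + (-1)] = [-2, 2] = row 2 of A ✓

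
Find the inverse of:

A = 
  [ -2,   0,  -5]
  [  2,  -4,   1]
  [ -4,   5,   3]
det(A) = (-2)·((-4)(3) - (1)(5)) - (0)·((2)(3) - (1)(-4)) + (-5)·((2)(5) - (-4)(-4))
  = (-2)(-17) - (0)(10) + (-5)(-6)
  = 64
det(A) = 64 ≠ 0, so A is invertible.

Cofactors Cᵢⱼ = (-1)ⁱ⁺ʲ·Mᵢⱼ:
C = 
  [-17, -10,  -6]
  [-25, -26,  10]
  [-20,  -8,   8]

adj(A) = Cᵀ:
adj(A) = 
  [-17, -25, -20]
  [-10, -26,  -8]
  [ -6,  10,   8]

A⁻¹ = (1/64) · adj(A):
A⁻¹ = 
  [-17/64, -25/64,  -5/16]
  [ -5/32, -13/32,   -1/8]
  [ -3/32,   5/32,    1/8]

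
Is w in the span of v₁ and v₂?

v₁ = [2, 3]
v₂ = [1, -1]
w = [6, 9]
Yes

Form the augmented matrix and row-reduce:
[v₁|v₂|w] = 
  [  2,   1,   6]
  [  3,  -1,   9]
R2 → R2 - (3/2)·R1
REF = 
  [   2,    1,    6]
  [   0, -5/2,    0]

No row of the form [0 0 | nonzero], so the system is consistent. Back-substitution gives c₁ = 3, c₂ = 0: w = (3)·v₁ + (0)·v₂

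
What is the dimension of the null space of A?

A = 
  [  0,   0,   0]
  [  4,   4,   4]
nullity(A) = 2

Row reduce:
Swap R1 ↔ R2
REF = 
  [  4,   4,   4]
  [  0,   0,   0]
Pivot columns: 1 → 1 pivot.
rank(A) = 1, so nullity(A) = 3 - 1 = 2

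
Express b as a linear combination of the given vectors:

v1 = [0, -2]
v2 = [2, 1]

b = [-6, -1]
c1 = -1, c2 = -3

b = -1·v1 + -3·v2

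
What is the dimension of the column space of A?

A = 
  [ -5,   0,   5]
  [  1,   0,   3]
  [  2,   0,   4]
Row reduce:
R2 → R2 + (1/5)·R1
R3 → R3 + (2/5)·R1
R3 → R3 - (3/2)·R2
REF = 
  [ -5,   0,   5]
  [  0,   0,   4]
  [  0,   0,   0]
Pivot columns: 1, 3 → 2 pivots.
dim(Col(A)) = number of pivot columns = 2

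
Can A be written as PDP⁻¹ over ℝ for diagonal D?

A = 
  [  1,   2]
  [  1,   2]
Yes

tr(A) = 3, det(A) = 0
Characteristic polynomial: λ² - tr(A)λ + det(A) = λ² - 3λ
λ² - 3λ = λ(λ - 3)
Eigenvalues: 3, 0
λ=0: alg. mult. = 1, geom. mult. = 2 - rank(A - (0)I) = 2 - 1 = 1
λ=3: alg. mult. = 1, geom. mult. = 2 - rank(A - (3)I) = 2 - 1 = 1
Sum of geometric multiplicities equals n, so A has n independent eigenvectors.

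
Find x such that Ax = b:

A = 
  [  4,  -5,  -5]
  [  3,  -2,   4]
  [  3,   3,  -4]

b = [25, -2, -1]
x = [0, -3, -2]

Row reduce the augmented matrix [A|b]:
R2 → R2 - (3/4)·R1
R3 → R3 - (3/4)·R1
R3 → R3 - (27/7)·R2
REF = 
  [     4,     -5,     -5,     25]
  [     0,    7/4,   31/4,  -83/4]
  [     0,      0, -211/7,  422/7]

Back-substitution:
x₃ = (422/7) / (-211/7) = -2
x₂ = (-83/4 - (31/4)(-2)) / (7/4) = -3
x₁ = (25 - (-5)(-3) - (-5)(-2)) / 4 = 0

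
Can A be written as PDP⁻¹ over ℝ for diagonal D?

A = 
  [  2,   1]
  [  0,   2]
No

tr(A) = 4, det(A) = 4
Characteristic polynomial: λ² - tr(A)λ + det(A) = λ² - 4λ + 4
λ² - 4λ + 4 = (λ - 2)²
Eigenvalues: 2, 2
λ=2: alg. mult. = 2, geom. mult. = 2 - rank(A - (2)I) = 2 - 1 = 1
Sum of geometric multiplicities = 1 < n = 2, so there aren't enough independent eigenvectors.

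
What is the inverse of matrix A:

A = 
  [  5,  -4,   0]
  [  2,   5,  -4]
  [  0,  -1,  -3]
det(A) = (5)·((5)(-3) - (-4)(-1)) - (-4)·((2)(-3) - (-4)(0)) + (0)·((2)(-1) - (5)(0))
  = (5)(-19) - (-4)(-6) + (0)(-2)
  = -119
det(A) = -119 ≠ 0, so A is invertible.

Cofactors Cᵢⱼ = (-1)ⁱ⁺ʲ·Mᵢⱼ:
C = 
  [-19,   6,  -2]
  [-12, -15,   5]
  [ 16,  20,  33]

adj(A) = Cᵀ:
adj(A) = 
  [-19, -12,  16]
  [  6, -15,  20]
  [ -2,   5,  33]

A⁻¹ = (-1/119) · adj(A):
A⁻¹ = 
  [ 19/119,  12/119, -16/119]
  [ -6/119,  15/119, -20/119]
  [  2/119,  -5/119, -33/119]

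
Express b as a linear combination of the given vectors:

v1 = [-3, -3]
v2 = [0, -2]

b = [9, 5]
c1 = -3, c2 = 2

b = -3·v1 + 2·v2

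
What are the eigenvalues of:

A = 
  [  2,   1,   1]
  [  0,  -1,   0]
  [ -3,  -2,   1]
λ = -1, (3 + i√11)/2, (3 - i√11)/2  (≈ -1, 1.5 + 1.658i, 1.5 - 1.658i)

Characteristic polynomial: det(λI - A) = λ³ - 2λ² + 2λ + 5
Testing integer divisors of the constant term: p(-1) = 0, so (λ + 1) is a factor:
p(λ) = (λ + 1)(λ² - 3λ + 5)
λ² - 3λ + 5 = 0  ⇒  λ = (3 ± √((-3)² - 4·(5)))/2 = (3 ± √(-11))/2
  = (3 + i√11)/2,  (3 - i√11)/2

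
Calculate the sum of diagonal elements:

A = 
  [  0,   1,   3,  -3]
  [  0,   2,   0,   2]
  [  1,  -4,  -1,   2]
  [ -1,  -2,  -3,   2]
3

tr(A) = 0 + 2 + -1 + 2 = 3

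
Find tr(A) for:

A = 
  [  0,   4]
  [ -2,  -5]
-5

tr(A) = 0 + -5 = -5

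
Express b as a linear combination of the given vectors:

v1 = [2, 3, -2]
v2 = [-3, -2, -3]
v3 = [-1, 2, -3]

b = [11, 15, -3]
c1 = 3, c2 = -2, c3 = 1

b = 3·v1 + -2·v2 + 1·v3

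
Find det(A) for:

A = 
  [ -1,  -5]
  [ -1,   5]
-10

For a 2×2 matrix, det = ad - bc = (-1)(5) - (-5)(-1) = -10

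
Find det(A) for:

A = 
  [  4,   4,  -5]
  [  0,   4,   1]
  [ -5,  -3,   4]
Cofactor expansion along row 1:
det(A) = (4)·((4)(4) - (1)(-3)) - (4)·((0)(4) - (1)(-5)) + (-5)·((0)(-3) - (4)(-5))
  = (4)(19) - (4)(5) + (-5)(20)
  = -44

det(A) = -44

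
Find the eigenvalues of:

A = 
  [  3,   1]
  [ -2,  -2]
tr(A) = 1, det(A) = -4
Characteristic polynomial: λ² - tr(A)λ + det(A) = λ² - λ - 4
λ² - λ - 4 = 0  ⇒  λ = (1 ± √((-1)² - 4·(-4)))/2 = (1 ± √(17))/2
  = (1 + √17)/2,  (1 - √17)/2

λ = (1 + √17)/2, (1 - √17)/2  (≈ 2.562, -1.562)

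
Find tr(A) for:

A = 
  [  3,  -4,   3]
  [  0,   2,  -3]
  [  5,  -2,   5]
10

tr(A) = 3 + 2 + 5 = 10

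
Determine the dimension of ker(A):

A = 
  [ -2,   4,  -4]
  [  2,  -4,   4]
nullity(A) = 2

Row reduce:
R2 → R2 + (1)·R1
REF = 
  [ -2,   4,  -4]
  [  0,   0,   0]
Pivot columns: 1 → 1 pivot.
rank(A) = 1, so nullity(A) = 3 - 1 = 2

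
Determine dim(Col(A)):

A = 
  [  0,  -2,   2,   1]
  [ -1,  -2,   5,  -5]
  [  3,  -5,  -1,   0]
dim(Col(A)) = 3

Row reduce:
Swap R1 ↔ R2
R3 → R3 + (3)·R1
R3 → R3 - (11/2)·R2
REF = 
  [   -1,    -2,     5,    -5]
  [    0,    -2,     2,     1]
  [    0,     0,     3, -41/2]
Pivot columns: 1, 2, 3 → 3 pivots.
dim(Col(A)) = number of pivot columns = 3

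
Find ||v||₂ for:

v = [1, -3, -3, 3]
5.292

||v||₂ = √((1)² + (-3)² + (-3)² + (3)²) = √28 = 5.292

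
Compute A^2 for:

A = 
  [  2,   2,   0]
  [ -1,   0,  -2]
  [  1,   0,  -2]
A² = A·A:
A²[1,1] = (2)(2) + (2)(-1) + (0)(1) = 2
A²[1,2] = (2)(2) + (2)(0) + (0)(0) = 4
A²[1,3] = (2)(0) + (2)(-2) + (0)(-2) = -4
A²[2,1] = (-1)(2) + (0)(-1) + (-2)(1) = -4
A²[2,2] = (-1)(2) + (0)(0) + (-2)(0) = -2
A²[2,3] = (-1)(0) + (0)(-2) + (-2)(-2) = 4
A²[3,1] = (1)(2) + (0)(-1) + (-2)(1) = 0
A²[3,2] = (1)(2) + (0)(0) + (-2)(0) = 2
A²[3,3] = (1)(0) + (0)(-2) + (-2)(-2) = 4
A² = 
  [  2,   4,  -4]
  [ -4,  -2,   4]
  [  0,   2,   4]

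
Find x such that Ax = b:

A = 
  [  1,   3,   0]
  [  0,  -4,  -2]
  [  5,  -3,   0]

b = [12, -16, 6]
Row reduce the augmented matrix [A|b]:
R3 → R3 - (5)·R1
R3 → R3 - (9/2)·R2
REF = 
  [  1,   3,   0,  12]
  [  0,  -4,  -2, -16]
  [  0,   0,   9,  18]

Back-substitution:
x₃ = 18 / 9 = 2
x₂ = (-16 - (-2)(2)) / (-4) = 3
x₁ = (12 - (3)(3) - (0)(2)) / 1 = 3

x = [3, 3, 2]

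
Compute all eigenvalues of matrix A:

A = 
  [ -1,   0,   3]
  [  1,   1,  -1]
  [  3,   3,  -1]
Characteristic polynomial: det(λI - A) = λ³ + λ² - 7λ + 2
Testing integer divisors of the constant term: p(2) = 0, so (λ - 2) is a factor:
p(λ) = (λ - 2)(λ² + 3λ - 1)
λ² + 3λ - 1 = 0  ⇒  λ = (-3 ± √((3)² - 4·(-1)))/2 = (-3 ± √(13))/2
  = (-3 + √13)/2,  (-3 - √13)/2

λ = 2, (-3 + √13)/2, (-3 - √13)/2  (≈ 2, 0.3028, -3.303)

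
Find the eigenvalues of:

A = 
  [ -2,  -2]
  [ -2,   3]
λ = (1 + √41)/2, (1 - √41)/2  (≈ 3.702, -2.702)

tr(A) = 1, det(A) = -10
Characteristic polynomial: λ² - tr(A)λ + det(A) = λ² - λ - 10
λ² - λ - 10 = 0  ⇒  λ = (1 ± √((-1)² - 4·(-10)))/2 = (1 ± √(41))/2
  = (1 + √41)/2,  (1 - √41)/2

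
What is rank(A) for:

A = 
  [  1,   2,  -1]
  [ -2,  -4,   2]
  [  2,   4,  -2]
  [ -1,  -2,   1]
Row reduce:
R2 → R2 + (2)·R1
R3 → R3 - (2)·R1
R4 → R4 + (1)·R1
REF = 
  [  1,   2,  -1]
  [  0,   0,   0]
  [  0,   0,   0]
  [  0,   0,   0]
Pivot columns: 1 → 1 pivot.

rank(A) = 1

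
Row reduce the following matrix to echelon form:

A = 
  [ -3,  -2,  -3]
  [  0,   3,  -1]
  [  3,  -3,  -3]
Row operations:
R3 → R3 + (1)·R1
R3 → R3 + (5/3)·R2

Resulting echelon form:
REF = 
  [   -3,    -2,    -3]
  [    0,     3,    -1]
  [    0,     0, -23/3]

Rank = 3 (number of non-zero pivot rows).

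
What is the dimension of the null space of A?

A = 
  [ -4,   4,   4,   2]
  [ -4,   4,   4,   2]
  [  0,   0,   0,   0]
nullity(A) = 3

Row reduce:
R2 → R2 - (1)·R1
REF = 
  [ -4,   4,   4,   2]
  [  0,   0,   0,   0]
  [  0,   0,   0,   0]
Pivot columns: 1 → 1 pivot.
rank(A) = 1, so nullity(A) = 4 - 1 = 3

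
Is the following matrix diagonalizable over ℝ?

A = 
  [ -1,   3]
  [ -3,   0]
No

tr(A) = -1, det(A) = 9
Characteristic polynomial: λ² - tr(A)λ + det(A) = λ² + λ + 9
λ² + λ + 9 = 0  ⇒  λ = (-1 ± √((1)² - 4·(9)))/2 = (-1 ± √(-35))/2
  = (-1 + i√35)/2,  (-1 - i√35)/2
Eigenvalues: (-1 + i√35)/2, (-1 - i√35)/2  (≈ -0.5 + 2.958i, -0.5 - 2.958i)
Has complex eigenvalues (not diagonalizable over ℝ).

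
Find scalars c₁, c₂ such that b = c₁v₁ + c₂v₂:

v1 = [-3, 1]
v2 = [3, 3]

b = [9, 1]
c1 = -2, c2 = 1

b = -2·v1 + 1·v2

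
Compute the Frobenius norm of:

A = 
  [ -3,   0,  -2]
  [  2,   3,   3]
||A||_F = 5.916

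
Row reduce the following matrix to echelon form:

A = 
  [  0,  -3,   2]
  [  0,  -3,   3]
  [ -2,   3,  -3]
Row operations:
Swap R1 ↔ R3
R3 → R3 - (1)·R2

Resulting echelon form:
REF = 
  [ -2,   3,  -3]
  [  0,  -3,   3]
  [  0,   0,  -1]

Rank = 3 (number of non-zero pivot rows).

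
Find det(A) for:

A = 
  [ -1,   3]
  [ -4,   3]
For a 2×2 matrix, det = ad - bc = (-1)(3) - (3)(-4) = 9

det(A) = 9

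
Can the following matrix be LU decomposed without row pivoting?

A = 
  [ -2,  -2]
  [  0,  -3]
Yes.
A[1,1] = -2 ≠ 0, so Gaussian elimination proceeds without a row swap: multiplier ℓ₂₁ = (0)/(-2) = 0, and U[2,2] = -3 - (0)(-2) = -3.
L = 
  [  1,   0]
  [  0,   1]
U = 
  [ -2,  -2]
  [  0,  -3]
Check row 2 of LU: [(0)(-2), (0)(-2) + (-3)] = [0, -3] = row 2 of A ✓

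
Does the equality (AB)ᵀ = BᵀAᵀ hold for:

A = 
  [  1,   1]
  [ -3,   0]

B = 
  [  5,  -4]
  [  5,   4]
Yes

(AB)ᵀ = 
  [ 10, -15]
  [  0,  12]

BᵀAᵀ = 
  [ 10, -15]
  [  0,  12]

Both sides are equal — this is the standard identity (AB)ᵀ = BᵀAᵀ, which holds for all A, B.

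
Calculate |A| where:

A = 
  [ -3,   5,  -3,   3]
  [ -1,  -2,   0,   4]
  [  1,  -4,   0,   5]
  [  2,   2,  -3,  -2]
81

Cofactor expansion along row 1: det(A) = a₁₁M₁₁ - a₁₂M₁₂ + a₁₃M₁₃ - a₁₄M₁₄

M₁₁ = det[[-2, 0, 4]; [-4, 0, 5]; [2, -3, -2]]
  = (-2)·((0)(-2) - (5)(-3)) - (0)·((-4)(-2) - (5)(2)) + (4)·((-4)(-3) - (0)(2))
  = (-2)(15) - (0)(-2) + (4)(12)
  = 18
M₁₂ = det[[-1, 0, 4]; [1, 0, 5]; [2, -3, -2]]
  = (-1)·((0)(-2) - (5)(-3)) - (0)·((1)(-2) - (5)(2)) + (4)·((1)(-3) - (0)(2))
  = (-1)(15) - (0)(-12) + (4)(-3)
  = -27
M₁₃ = det[[-1, -2, 4]; [1, -4, 5]; [2, 2, -2]]
  = (-1)·((-4)(-2) - (5)(2)) - (-2)·((1)(-2) - (5)(2)) + (4)·((1)(2) - (-4)(2))
  = (-1)(-2) - (-2)(-12) + (4)(10)
  = 18
M₁₄ = det[[-1, -2, 0]; [1, -4, 0]; [2, 2, -3]]
  = (-1)·((-4)(-3) - (0)(2)) - (-2)·((1)(-3) - (0)(2)) + (0)·((1)(2) - (-4)(2))
  = (-1)(12) - (-2)(-3) + (0)(10)
  = -18

det(A) = (-3)(18) - (5)(-27) + (-3)(18) - (3)(-18) = 81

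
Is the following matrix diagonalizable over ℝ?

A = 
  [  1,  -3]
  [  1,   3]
No

tr(A) = 4, det(A) = 6
Characteristic polynomial: λ² - tr(A)λ + det(A) = λ² - 4λ + 6
λ² - 4λ + 6 = 0  ⇒  λ = (4 ± √((-4)² - 4·(6)))/2 = (4 ± √(-8))/2
  = 2 + i√2,  2 - i√2
Eigenvalues: 2 + i√2, 2 - i√2  (≈ 2 + 1.414i, 2 - 1.414i)
Has complex eigenvalues (not diagonalizable over ℝ).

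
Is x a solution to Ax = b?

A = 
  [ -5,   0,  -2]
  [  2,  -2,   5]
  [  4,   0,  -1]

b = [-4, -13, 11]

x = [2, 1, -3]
Yes

Ax = [-4, -13, 11] = b ✓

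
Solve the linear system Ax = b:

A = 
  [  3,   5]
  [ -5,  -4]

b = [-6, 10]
Row reduce the augmented matrix [A|b]:
R2 → R2 + (5/3)·R1
REF = 
  [   3,    5,   -6]
  [   0, 13/3,    0]

Back-substitution:
x₂ = 0 / (13/3) = 0
x₁ = (-6 - (5)(0)) / 3 = -2

x = [-2, 0]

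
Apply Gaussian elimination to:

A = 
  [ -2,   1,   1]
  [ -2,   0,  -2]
Row operations:
R2 → R2 - (1)·R1

Resulting echelon form:
REF = 
  [ -2,   1,   1]
  [  0,  -1,  -3]

Rank = 2 (number of non-zero pivot rows).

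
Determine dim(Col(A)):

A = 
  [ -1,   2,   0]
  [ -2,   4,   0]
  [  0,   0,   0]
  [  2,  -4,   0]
Row reduce:
R2 → R2 - (2)·R1
R4 → R4 + (2)·R1
REF = 
  [ -1,   2,   0]
  [  0,   0,   0]
  [  0,   0,   0]
  [  0,   0,   0]
Pivot columns: 1 → 1 pivot.
dim(Col(A)) = number of pivot columns = 1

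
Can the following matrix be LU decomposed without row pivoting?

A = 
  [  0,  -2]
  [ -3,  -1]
No.
A[1,1] = 0 but A[2,1] = -3 ≠ 0. Any LU with L unit lower triangular has (LU)[1,1] = U[1,1] and (LU)[2,1] = L[2,1]·U[1,1]; matching A forces U[1,1] = 0, which then forces (LU)[2,1] = 0 ≠ -3. A row swap (pivoting) is required.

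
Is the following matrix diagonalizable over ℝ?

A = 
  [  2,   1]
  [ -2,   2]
No

tr(A) = 4, det(A) = 6
Characteristic polynomial: λ² - tr(A)λ + det(A) = λ² - 4λ + 6
λ² - 4λ + 6 = 0  ⇒  λ = (4 ± √((-4)² - 4·(6)))/2 = (4 ± √(-8))/2
  = 2 + i√2,  2 - i√2
Eigenvalues: 2 + i√2, 2 - i√2  (≈ 2 + 1.414i, 2 - 1.414i)
Has complex eigenvalues (not diagonalizable over ℝ).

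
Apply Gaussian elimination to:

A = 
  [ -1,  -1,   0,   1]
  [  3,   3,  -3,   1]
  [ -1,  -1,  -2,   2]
Row operations:
R2 → R2 + (3)·R1
R3 → R3 - (1)·R1
R3 → R3 - (2/3)·R2

Resulting echelon form:
REF = 
  [  -1,   -1,    0,    1]
  [   0,    0,   -3,    4]
  [   0,    0,    0, -5/3]

Rank = 3 (number of non-zero pivot rows).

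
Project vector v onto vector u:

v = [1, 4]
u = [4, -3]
v·u = (1)(4) + (4)(-3) = -8
u·u = (4)² + (-3)² = 25
proj_u(v) = (v·u / u·u) × u = (-8/25) × u

proj_u(v) = [-32/25, 24/25]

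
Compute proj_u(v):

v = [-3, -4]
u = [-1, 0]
proj_u(v) = [-3, 0]

v·u = (-3)(-1) + (-4)(0) = 3
u·u = (-1)² + (0)² = 1
proj_u(v) = (v·u / u·u) × u = (3/1) × u = (3) × u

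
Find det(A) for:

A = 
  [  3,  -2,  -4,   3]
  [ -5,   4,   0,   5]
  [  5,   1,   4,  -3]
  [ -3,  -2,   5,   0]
1110

Cofactor expansion along row 1: det(A) = a₁₁M₁₁ - a₁₂M₁₂ + a₁₃M₁₃ - a₁₄M₁₄

M₁₁ = det[[4, 0, 5]; [1, 4, -3]; [-2, 5, 0]]
  = (4)·((4)(0) - (-3)(5)) - (0)·((1)(0) - (-3)(-2)) + (5)·((1)(5) - (4)(-2))
  = (4)(15) - (0)(-6) + (5)(13)
  = 125
M₁₂ = det[[-5, 0, 5]; [5, 4, -3]; [-3, 5, 0]]
  = (-5)·((4)(0) - (-3)(5)) - (0)·((5)(0) - (-3)(-3)) + (5)·((5)(5) - (4)(-3))
  = (-5)(15) - (0)(-9) + (5)(37)
  = 110
M₁₃ = det[[-5, 4, 5]; [5, 1, -3]; [-3, -2, 0]]
  = (-5)·((1)(0) - (-3)(-2)) - (4)·((5)(0) - (-3)(-3)) + (5)·((5)(-2) - (1)(-3))
  = (-5)(-6) - (4)(-9) + (5)(-7)
  = 31
M₁₄ = det[[-5, 4, 0]; [5, 1, 4]; [-3, -2, 5]]
  = (-5)·((1)(5) - (4)(-2)) - (4)·((5)(5) - (4)(-3)) + (0)·((5)(-2) - (1)(-3))
  = (-5)(13) - (4)(37) + (0)(-7)
  = -213

det(A) = (3)(125) - (-2)(110) + (-4)(31) - (3)(-213) = 1110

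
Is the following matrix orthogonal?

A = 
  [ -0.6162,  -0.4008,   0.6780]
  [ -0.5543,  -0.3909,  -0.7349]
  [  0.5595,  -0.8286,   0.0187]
Yes

AᵀA = 
  [  1,   0,   0]
  [  0,   1,   0]
  [  0,   0,   1.0001]
≈ I (equal to I up to the 4-dp rounding of the entries)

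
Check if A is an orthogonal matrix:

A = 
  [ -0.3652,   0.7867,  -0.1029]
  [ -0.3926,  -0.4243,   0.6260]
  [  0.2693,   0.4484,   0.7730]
No

AᵀA = 
  [  0.3600,   0,   0]
  [  0,   1,   0]
  [  0,   0,   1]
≠ I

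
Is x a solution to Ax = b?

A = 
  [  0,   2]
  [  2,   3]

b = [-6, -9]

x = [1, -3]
No

Ax = [-6, -7] ≠ b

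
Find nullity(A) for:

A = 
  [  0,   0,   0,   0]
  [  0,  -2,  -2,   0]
nullity(A) = 3

Row reduce:
Swap R1 ↔ R2
REF = 
  [  0,  -2,  -2,   0]
  [  0,   0,   0,   0]
Pivot columns: 2 → 1 pivot.
rank(A) = 1, so nullity(A) = 4 - 1 = 3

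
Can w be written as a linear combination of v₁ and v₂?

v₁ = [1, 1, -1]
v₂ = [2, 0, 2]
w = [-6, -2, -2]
Yes

Form the augmented matrix and row-reduce:
[v₁|v₂|w] = 
  [  1,   2,  -6]
  [  1,   0,  -2]
  [ -1,   2,  -2]
R2 → R2 - (1)·R1
R3 → R3 + (1)·R1
R3 → R3 + (2)·R2
REF = 
  [  1,   2,  -6]
  [  0,  -2,   4]
  [  0,   0,   0]

No row of the form [0 0 | nonzero], so the system is consistent. Back-substitution gives c₁ = -2, c₂ = -2: w = (-2)·v₁ + (-2)·v₂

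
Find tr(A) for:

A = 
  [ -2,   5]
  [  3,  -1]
-3

tr(A) = -2 + -1 = -3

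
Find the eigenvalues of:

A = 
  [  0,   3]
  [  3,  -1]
tr(A) = -1, det(A) = -9
Characteristic polynomial: λ² - tr(A)λ + det(A) = λ² + λ - 9
λ² + λ - 9 = 0  ⇒  λ = (-1 ± √((1)² - 4·(-9)))/2 = (-1 ± √(37))/2
  = (-1 + √37)/2,  (-1 - √37)/2

λ = (-1 + √37)/2, (-1 - √37)/2  (≈ 2.541, -3.541)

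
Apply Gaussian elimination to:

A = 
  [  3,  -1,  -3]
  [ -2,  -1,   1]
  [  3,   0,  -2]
Row operations:
R2 → R2 + (2/3)·R1
R3 → R3 - (1)·R1
R3 → R3 + (3/5)·R2

Resulting echelon form:
REF = 
  [   3,   -1,   -3]
  [   0, -5/3,   -1]
  [   0,    0,  2/5]

Rank = 3 (number of non-zero pivot rows).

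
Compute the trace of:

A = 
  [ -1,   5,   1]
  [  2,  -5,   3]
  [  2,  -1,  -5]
-11

tr(A) = -1 + -5 + -5 = -11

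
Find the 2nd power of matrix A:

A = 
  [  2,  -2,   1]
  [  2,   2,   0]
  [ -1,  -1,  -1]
A² = A·A:
A²[1,1] = (2)(2) + (-2)(2) + (1)(-1) = -1
A²[1,2] = (2)(-2) + (-2)(2) + (1)(-1) = -9
A²[1,3] = (2)(1) + (-2)(0) + (1)(-1) = 1
A²[2,1] = (2)(2) + (2)(2) + (0)(-1) = 8
A²[2,2] = (2)(-2) + (2)(2) + (0)(-1) = 0
A²[2,3] = (2)(1) + (2)(0) + (0)(-1) = 2
A²[3,1] = (-1)(2) + (-1)(2) + (-1)(-1) = -3
A²[3,2] = (-1)(-2) + (-1)(2) + (-1)(-1) = 1
A²[3,3] = (-1)(1) + (-1)(0) + (-1)(-1) = 0
A² = 
  [ -1,  -9,   1]
  [  8,   0,   2]
  [ -3,   1,   0]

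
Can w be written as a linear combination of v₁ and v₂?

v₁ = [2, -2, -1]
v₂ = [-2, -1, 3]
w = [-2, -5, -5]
No

Form the augmented matrix and row-reduce:
[v₁|v₂|w] = 
  [  2,  -2,  -2]
  [ -2,  -1,  -5]
  [ -1,   3,  -5]
R2 → R2 + (1)·R1
R3 → R3 + (1/2)·R1
R3 → R3 + (2/3)·R2
REF = 
  [    2,    -2,    -2]
  [    0,    -3,    -7]
  [    0,     0, -32/3]

Row 3 reads [0 0 | -32/3], i.e. 0 = -32/3, so the system is inconsistent and w ∉ span{v₁, v₂}.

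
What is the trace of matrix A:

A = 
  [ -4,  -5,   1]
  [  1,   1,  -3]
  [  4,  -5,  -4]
-7

tr(A) = -4 + 1 + -4 = -7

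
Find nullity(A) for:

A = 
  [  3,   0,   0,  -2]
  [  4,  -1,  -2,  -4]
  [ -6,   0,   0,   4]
nullity(A) = 2

Row reduce:
R2 → R2 - (4/3)·R1
R3 → R3 + (2)·R1
REF = 
  [   3,    0,    0,   -2]
  [   0,   -1,   -2, -4/3]
  [   0,    0,    0,    0]
Pivot columns: 1, 2 → 2 pivots.
rank(A) = 2, so nullity(A) = 4 - 2 = 2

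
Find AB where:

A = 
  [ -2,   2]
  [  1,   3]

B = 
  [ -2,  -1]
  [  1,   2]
AB = 
  [  6,   6]
  [  1,   5]

A is 2×2 and B is 2×2, so AB is 2×2. Each entry is (row of A)·(column of B):
AB[1,1] = (-2)(-2) + (2)(1) = 6
AB[1,2] = (-2)(-1) + (2)(2) = 6
AB[2,1] = (1)(-2) + (3)(1) = 1
AB[2,2] = (1)(-1) + (3)(2) = 5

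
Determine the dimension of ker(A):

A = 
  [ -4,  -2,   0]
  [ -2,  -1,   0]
nullity(A) = 2

Row reduce:
R2 → R2 - (1/2)·R1
REF = 
  [ -4,  -2,   0]
  [  0,   0,   0]
Pivot columns: 1 → 1 pivot.
rank(A) = 1, so nullity(A) = 3 - 1 = 2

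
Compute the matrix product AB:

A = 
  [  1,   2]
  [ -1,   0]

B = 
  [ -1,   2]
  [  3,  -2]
A is 2×2 and B is 2×2, so AB is 2×2. Each entry is (row of A)·(column of B):
AB[1,1] = (1)(-1) + (2)(3) = 5
AB[1,2] = (1)(2) + (2)(-2) = -2
AB[2,1] = (-1)(-1) + (0)(3) = 1
AB[2,2] = (-1)(2) + (0)(-2) = -2

AB = 
  [  5,  -2]
  [  1,  -2]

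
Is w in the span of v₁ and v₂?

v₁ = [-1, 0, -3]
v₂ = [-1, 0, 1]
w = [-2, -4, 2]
No

Form the augmented matrix and row-reduce:
[v₁|v₂|w] = 
  [ -1,  -1,  -2]
  [  0,   0,  -4]
  [ -3,   1,   2]
R3 → R3 - (3)·R1
Swap R2 ↔ R3
REF = 
  [ -1,  -1,  -2]
  [  0,   4,   8]
  [  0,   0,  -4]

Row 3 reads [0 0 | -4], i.e. 0 = -4, so the system is inconsistent and w ∉ span{v₁, v₂}.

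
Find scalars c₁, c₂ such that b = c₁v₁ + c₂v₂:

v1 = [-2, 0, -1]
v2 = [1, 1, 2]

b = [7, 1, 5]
c1 = -3, c2 = 1

b = -3·v1 + 1·v2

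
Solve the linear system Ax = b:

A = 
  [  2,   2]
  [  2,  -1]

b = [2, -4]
x = [-1, 2]

Row reduce the augmented matrix [A|b]:
R2 → R2 - (1)·R1
REF = 
  [  2,   2,   2]
  [  0,  -3,  -6]

Back-substitution:
x₂ = (-6) / (-3) = 2
x₁ = (2 - (2)(2)) / 2 = -1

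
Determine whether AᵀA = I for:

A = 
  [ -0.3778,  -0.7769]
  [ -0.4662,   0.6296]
No

AᵀA = 
  [  0.3601,   0]
  [  0,   1]
≠ I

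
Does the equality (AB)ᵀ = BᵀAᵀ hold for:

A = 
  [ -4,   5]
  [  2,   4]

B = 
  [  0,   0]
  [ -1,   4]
Yes

(AB)ᵀ = 
  [ -5,  -4]
  [ 20,  16]

BᵀAᵀ = 
  [ -5,  -4]
  [ 20,  16]

Both sides are equal — this is the standard identity (AB)ᵀ = BᵀAᵀ, which holds for all A, B.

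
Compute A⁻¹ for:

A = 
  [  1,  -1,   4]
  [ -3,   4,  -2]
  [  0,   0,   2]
det(A) = (1)·((4)(2) - (-2)(0)) - (-1)·((-3)(2) - (-2)(0)) + (4)·((-3)(0) - (4)(0))
  = (1)(8) - (-1)(-6) + (4)(0)
  = 2
det(A) = 2 ≠ 0, so A is invertible.

Cofactors Cᵢⱼ = (-1)ⁱ⁺ʲ·Mᵢⱼ:
C = 
  [  8,   6,   0]
  [  2,   2,   0]
  [-14, -10,   1]

adj(A) = Cᵀ:
adj(A) = 
  [  8,   2, -14]
  [  6,   2, -10]
  [  0,   0,   1]

A⁻¹ = (1/2) · adj(A):
A⁻¹ = 
  [  4,   1,  -7]
  [  3,   1,  -5]
  [  0,   0, 1/2]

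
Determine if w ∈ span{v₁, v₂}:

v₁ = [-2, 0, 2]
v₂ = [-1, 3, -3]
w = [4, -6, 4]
Yes

Form the augmented matrix and row-reduce:
[v₁|v₂|w] = 
  [ -2,  -1,   4]
  [  0,   3,  -6]
  [  2,  -3,   4]
R3 → R3 + (1)·R1
R3 → R3 + (4/3)·R2
REF = 
  [ -2,  -1,   4]
  [  0,   3,  -6]
  [  0,   0,   0]

No row of the form [0 0 | nonzero], so the system is consistent. Back-substitution gives c₁ = -1, c₂ = -2: w = (-1)·v₁ + (-2)·v₂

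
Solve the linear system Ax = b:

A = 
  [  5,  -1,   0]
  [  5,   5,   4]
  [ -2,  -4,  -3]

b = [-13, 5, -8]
x = [-2, 3, 0]

Row reduce the augmented matrix [A|b]:
R2 → R2 - (1)·R1
R3 → R3 + (2/5)·R1
R3 → R3 + (11/15)·R2
REF = 
  [    5,    -1,     0,   -13]
  [    0,     6,     4,    18]
  [    0,     0, -1/15,     0]

Back-substitution:
x₃ = 0 / (-1/15) = 0
x₂ = (18 - (4)(0)) / 6 = 3
x₁ = (-13 - (-1)(3) - (0)(0)) / 5 = -2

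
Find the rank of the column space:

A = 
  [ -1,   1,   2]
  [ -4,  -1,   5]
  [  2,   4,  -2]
dim(Col(A)) = 3

Row reduce:
R2 → R2 - (4)·R1
R3 → R3 + (2)·R1
R3 → R3 + (6/5)·R2
REF = 
  [  -1,    1,    2]
  [   0,   -5,   -3]
  [   0,    0, -8/5]
Pivot columns: 1, 2, 3 → 3 pivots.
dim(Col(A)) = number of pivot columns = 3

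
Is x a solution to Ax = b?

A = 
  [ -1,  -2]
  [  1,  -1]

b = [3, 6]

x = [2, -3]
No

Ax = [4, 5] ≠ b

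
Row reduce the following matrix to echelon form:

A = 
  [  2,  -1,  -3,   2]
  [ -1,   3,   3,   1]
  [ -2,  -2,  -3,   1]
Row operations:
R2 → R2 + (1/2)·R1
R3 → R3 + (1)·R1
R3 → R3 + (6/5)·R2

Resulting echelon form:
REF = 
  [    2,    -1,    -3,     2]
  [    0,   5/2,   3/2,     2]
  [    0,     0, -21/5,  27/5]

Rank = 3 (number of non-zero pivot rows).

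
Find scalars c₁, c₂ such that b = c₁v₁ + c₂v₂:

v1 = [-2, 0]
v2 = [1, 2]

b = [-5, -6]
c1 = 1, c2 = -3

b = 1·v1 + -3·v2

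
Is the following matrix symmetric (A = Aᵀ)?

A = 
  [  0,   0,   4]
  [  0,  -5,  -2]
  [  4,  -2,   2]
Yes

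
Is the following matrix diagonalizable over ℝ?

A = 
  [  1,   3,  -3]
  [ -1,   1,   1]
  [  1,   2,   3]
No

Characteristic polynomial: det(λI - A) = λ³ - 5λ² + 11λ - 22
By the rational root theorem any rational root is an integer dividing 22; none of those is a root, so p(λ) has no rational roots and hence (being an irreducible cubic) no repeated roots.
Discriminant of the cubic: Δ = -4587
Δ < 0 ⇒ one real eigenvalue and a complex-conjugate pair: λ ≈ 3.639, 0.6807 + 2.363i, 0.6807 - 2.363i
Has complex eigenvalues (not diagonalizable over ℝ).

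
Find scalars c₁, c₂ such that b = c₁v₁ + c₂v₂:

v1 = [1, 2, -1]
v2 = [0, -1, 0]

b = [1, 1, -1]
c1 = 1, c2 = 1

b = 1·v1 + 1·v2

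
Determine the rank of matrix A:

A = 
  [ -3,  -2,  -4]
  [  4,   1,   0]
Row reduce:
R2 → R2 + (4/3)·R1
REF = 
  [   -3,    -2,    -4]
  [    0,  -5/3, -16/3]
Pivot columns: 1, 2 → 2 pivots.

rank(A) = 2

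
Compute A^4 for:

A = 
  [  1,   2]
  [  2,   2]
A^4 = 
  [ 61,  78]
  [ 78, 100]

A² = A·A:
A²[1,1] = (1)(1) + (2)(2) = 5
A²[1,2] = (1)(2) + (2)(2) = 6
A²[2,1] = (2)(1) + (2)(2) = 6
A²[2,2] = (2)(2) + (2)(2) = 8
A² = 
  [  5,   6]
  [  6,   8]

A^3 = A^2·A:
A^3[1,1] = (5)(1) + (6)(2) = 17
A^3[1,2] = (5)(2) + (6)(2) = 22
A^3[2,1] = (6)(1) + (8)(2) = 22
A^3[2,2] = (6)(2) + (8)(2) = 28
A^3 = 
  [ 17,  22]
  [ 22,  28]

A^4 = A^3·A:
A^4[1,1] = (17)(1) + (22)(2) = 61
A^4[1,2] = (17)(2) + (22)(2) = 78
A^4[2,1] = (22)(1) + (28)(2) = 78
A^4[2,2] = (22)(2) + (28)(2) = 100
A^4 = 
  [ 61,  78]
  [ 78, 100]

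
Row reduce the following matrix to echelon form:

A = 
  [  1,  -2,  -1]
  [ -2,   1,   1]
Row operations:
R2 → R2 + (2)·R1

Resulting echelon form:
REF = 
  [  1,  -2,  -1]
  [  0,  -3,  -1]

Rank = 2 (number of non-zero pivot rows).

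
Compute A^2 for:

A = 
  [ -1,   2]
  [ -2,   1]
A² = A·A:
A²[1,1] = (-1)(-1) + (2)(-2) = -3
A²[1,2] = (-1)(2) + (2)(1) = 0
A²[2,1] = (-2)(-1) + (1)(-2) = 0
A²[2,2] = (-2)(2) + (1)(1) = -3
A² = 
  [ -3,   0]
  [  0,  -3]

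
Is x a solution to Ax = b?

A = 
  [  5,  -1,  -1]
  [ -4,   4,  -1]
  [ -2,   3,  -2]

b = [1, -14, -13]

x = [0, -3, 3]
No

Ax = [0, -15, -15] ≠ b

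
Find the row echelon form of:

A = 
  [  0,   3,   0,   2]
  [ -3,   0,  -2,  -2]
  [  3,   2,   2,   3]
Row operations:
Swap R1 ↔ R2
R3 → R3 + (1)·R1
R3 → R3 - (2/3)·R2

Resulting echelon form:
REF = 
  [  -3,    0,   -2,   -2]
  [   0,    3,    0,    2]
  [   0,    0,    0, -1/3]

Rank = 3 (number of non-zero pivot rows).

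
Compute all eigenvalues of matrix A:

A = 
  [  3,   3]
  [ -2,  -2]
λ = 1, 0

tr(A) = 1, det(A) = 0
Characteristic polynomial: λ² - tr(A)λ + det(A) = λ² - λ
λ² - λ = λ(λ - 1)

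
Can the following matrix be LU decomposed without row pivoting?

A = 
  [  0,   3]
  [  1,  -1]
No.
A[1,1] = 0 but A[2,1] = 1 ≠ 0. Any LU with L unit lower triangular has (LU)[1,1] = U[1,1] and (LU)[2,1] = L[2,1]·U[1,1]; matching A forces U[1,1] = 0, which then forces (LU)[2,1] = 0 ≠ 1. A row swap (pivoting) is required.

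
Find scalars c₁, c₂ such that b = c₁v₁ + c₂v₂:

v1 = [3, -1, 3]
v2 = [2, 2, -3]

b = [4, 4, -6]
c1 = 0, c2 = 2

b = 0·v1 + 2·v2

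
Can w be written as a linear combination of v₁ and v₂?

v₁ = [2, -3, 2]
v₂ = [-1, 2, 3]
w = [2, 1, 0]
No

Form the augmented matrix and row-reduce:
[v₁|v₂|w] = 
  [  2,  -1,   2]
  [ -3,   2,   1]
  [  2,   3,   0]
R2 → R2 + (3/2)·R1
R3 → R3 - (1)·R1
R3 → R3 - (8)·R2
REF = 
  [  2,  -1,   2]
  [  0, 1/2,   4]
  [  0,   0, -34]

Row 3 reads [0 0 | -34], i.e. 0 = -34, so the system is inconsistent and w ∉ span{v₁, v₂}.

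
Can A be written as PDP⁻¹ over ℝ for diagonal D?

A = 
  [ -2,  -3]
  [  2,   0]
No

tr(A) = -2, det(A) = 6
Characteristic polynomial: λ² - tr(A)λ + det(A) = λ² + 2λ + 6
λ² + 2λ + 6 = 0  ⇒  λ = (-2 ± √((2)² - 4·(6)))/2 = (-2 ± √(-20))/2
  = -1 + i√5,  -1 - i√5
Eigenvalues: -1 + i√5, -1 - i√5  (≈ -1 + 2.236i, -1 - 2.236i)
Has complex eigenvalues (not diagonalizable over ℝ).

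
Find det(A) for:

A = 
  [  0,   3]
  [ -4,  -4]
For a 2×2 matrix, det = ad - bc = (0)(-4) - (3)(-4) = 12

det(A) = 12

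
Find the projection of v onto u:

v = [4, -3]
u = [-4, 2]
proj_u(v) = [22/5, -11/5]

v·u = (4)(-4) + (-3)(2) = -22
u·u = (-4)² + (2)² = 20
proj_u(v) = (v·u / u·u) × u = (-22/20) × u = (-11/10) × u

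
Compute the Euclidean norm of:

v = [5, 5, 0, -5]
8.66

||v||₂ = √((5)² + (5)² + (0)² + (-5)²) = √75 = 8.66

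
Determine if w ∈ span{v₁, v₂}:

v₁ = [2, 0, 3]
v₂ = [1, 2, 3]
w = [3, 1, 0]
No

Form the augmented matrix and row-reduce:
[v₁|v₂|w] = 
  [  2,   1,   3]
  [  0,   2,   1]
  [  3,   3,   0]
R3 → R3 - (3/2)·R1
R3 → R3 - (3/4)·R2
REF = 
  [    2,     1,     3]
  [    0,     2,     1]
  [    0,     0, -21/4]

Row 3 reads [0 0 | -21/4], i.e. 0 = -21/4, so the system is inconsistent and w ∉ span{v₁, v₂}.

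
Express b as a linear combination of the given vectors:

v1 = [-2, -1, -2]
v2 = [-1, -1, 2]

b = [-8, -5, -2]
c1 = 3, c2 = 2

b = 3·v1 + 2·v2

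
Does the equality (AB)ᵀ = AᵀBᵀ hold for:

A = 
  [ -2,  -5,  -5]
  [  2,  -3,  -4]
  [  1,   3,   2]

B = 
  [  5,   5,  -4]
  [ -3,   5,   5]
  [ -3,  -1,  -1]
No

(AB)ᵀ = 
  [ 20,  31, -10]
  [-30,  -1,  18]
  [-12, -19,   9]

AᵀBᵀ = 
  [ -4,  21,   3]
  [-52,  15,  15]
  [-53,   5,  17]

The two matrices differ, so (AB)ᵀ ≠ AᵀBᵀ in general. The correct identity is (AB)ᵀ = BᵀAᵀ.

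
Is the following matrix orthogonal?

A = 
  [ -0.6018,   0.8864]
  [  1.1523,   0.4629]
No

AᵀA = 
  [  1.6900,   0]
  [  0,   1]
≠ I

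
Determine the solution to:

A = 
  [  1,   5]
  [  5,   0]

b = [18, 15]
Row reduce the augmented matrix [A|b]:
R2 → R2 - (5)·R1
REF = 
  [  1,   5,  18]
  [  0, -25, -75]

Back-substitution:
x₂ = (-75) / (-25) = 3
x₁ = (18 - (5)(3)) / 1 = 3

x = [3, 3]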